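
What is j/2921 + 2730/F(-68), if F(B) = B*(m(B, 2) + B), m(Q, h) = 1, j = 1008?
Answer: 6283389/6654038 ≈ 0.94430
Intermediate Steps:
F(B) = B*(1 + B)
j/2921 + 2730/F(-68) = 1008/2921 + 2730/((-68*(1 - 68))) = 1008*(1/2921) + 2730/((-68*(-67))) = 1008/2921 + 2730/4556 = 1008/2921 + 2730*(1/4556) = 1008/2921 + 1365/2278 = 6283389/6654038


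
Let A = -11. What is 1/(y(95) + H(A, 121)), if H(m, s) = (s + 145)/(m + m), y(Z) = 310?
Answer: 11/3277 ≈ 0.0033567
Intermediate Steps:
H(m, s) = (145 + s)/(2*m) (H(m, s) = (145 + s)/((2*m)) = (145 + s)*(1/(2*m)) = (145 + s)/(2*m))
1/(y(95) + H(A, 121)) = 1/(310 + (½)*(145 + 121)/(-11)) = 1/(310 + (½)*(-1/11)*266) = 1/(310 - 133/11) = 1/(3277/11) = 11/3277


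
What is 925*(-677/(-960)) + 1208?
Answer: 357181/192 ≈ 1860.3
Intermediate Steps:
925*(-677/(-960)) + 1208 = 925*(-677*(-1/960)) + 1208 = 925*(677/960) + 1208 = 125245/192 + 1208 = 357181/192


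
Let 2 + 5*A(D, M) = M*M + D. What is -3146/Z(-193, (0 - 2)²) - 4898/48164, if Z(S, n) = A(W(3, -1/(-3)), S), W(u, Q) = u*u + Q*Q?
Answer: -846090137/1614963002 ≈ -0.52391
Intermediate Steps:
W(u, Q) = Q² + u² (W(u, Q) = u² + Q² = Q² + u²)
A(D, M) = -⅖ + D/5 + M²/5 (A(D, M) = -⅖ + (M*M + D)/5 = -⅖ + (M² + D)/5 = -⅖ + (D + M²)/5 = -⅖ + (D/5 + M²/5) = -⅖ + D/5 + M²/5)
Z(S, n) = 64/45 + S²/5 (Z(S, n) = -⅖ + ((-1/(-3))² + 3²)/5 + S²/5 = -⅖ + ((-1*(-⅓))² + 9)/5 + S²/5 = -⅖ + ((⅓)² + 9)/5 + S²/5 = -⅖ + (⅑ + 9)/5 + S²/5 = -⅖ + (⅕)*(82/9) + S²/5 = -⅖ + 82/45 + S²/5 = 64/45 + S²/5)
-3146/Z(-193, (0 - 2)²) - 4898/48164 = -3146/(64/45 + (⅕)*(-193)²) - 4898/48164 = -3146/(64/45 + (⅕)*37249) - 4898*1/48164 = -3146/(64/45 + 37249/5) - 2449/24082 = -3146/67061/9 - 2449/24082 = -3146*9/67061 - 2449/24082 = -28314/67061 - 2449/24082 = -846090137/1614963002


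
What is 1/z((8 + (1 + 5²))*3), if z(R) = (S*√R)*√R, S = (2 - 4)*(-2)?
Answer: 1/408 ≈ 0.0024510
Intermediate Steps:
S = 4 (S = -2*(-2) = 4)
z(R) = 4*R (z(R) = (4*√R)*√R = 4*R)
1/z((8 + (1 + 5²))*3) = 1/(4*((8 + (1 + 5²))*3)) = 1/(4*((8 + (1 + 25))*3)) = 1/(4*((8 + 26)*3)) = 1/(4*(34*3)) = 1/(4*102) = 1/408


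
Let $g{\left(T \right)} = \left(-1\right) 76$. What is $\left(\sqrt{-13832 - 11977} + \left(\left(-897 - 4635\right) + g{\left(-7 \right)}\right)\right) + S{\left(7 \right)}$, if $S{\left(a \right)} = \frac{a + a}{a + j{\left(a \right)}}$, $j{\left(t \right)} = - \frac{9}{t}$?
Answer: $- \frac{112111}{20} + i \sqrt{25809} \approx -5605.5 + 160.65 i$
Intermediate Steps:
$g{\left(T \right)} = -76$
$S{\left(a \right)} = \frac{2 a}{a - \frac{9}{a}}$ ($S{\left(a \right)} = \frac{a + a}{a - \frac{9}{a}} = \frac{2 a}{a - \frac{9}{a}}$)
$\left(\sqrt{-13832 - 11977} + \left(\left(-897 - 4635\right) + g{\left(-7 \right)}\right)\right) + S{\left(7 \right)} = \left(\sqrt{-13832 - 11977} - 5608\right) + \frac{2 \cdot 7^{2}}{-9 + 7^{2}} = \left(\sqrt{-25809} - 5608\right) + 2 \cdot 49 \frac{1}{-9 + 49} = \left(i \sqrt{25809} - 5608\right) + 2 \cdot 49 \cdot \frac{1}{40} = \left(-5608 + i \sqrt{25809}\right) + 2 \cdot 49 \cdot \frac{1}{40} = \left(-5608 + i \sqrt{25809}\right) + \frac{49}{20} = - \frac{112111}{20} + i \sqrt{25809}$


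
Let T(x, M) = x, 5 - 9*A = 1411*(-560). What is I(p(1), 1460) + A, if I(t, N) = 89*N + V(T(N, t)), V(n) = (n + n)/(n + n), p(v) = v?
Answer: 1959634/9 ≈ 2.1774e+5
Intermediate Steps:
A = 790165/9 (A = 5/9 - 1411*(-560)/9 = 5/9 - 1/9*(-790160) = 5/9 + 790160/9 = 790165/9 ≈ 87796.)
V(n) = 1 (V(n) = (2*n)/((2*n)) = (2*n)*(1/(2*n)) = 1)
I(t, N) = 1 + 89*N (I(t, N) = 89*N + 1 = 1 + 89*N)
I(p(1), 1460) + A = (1 + 89*1460) + 790165/9 = (1 + 129940) + 790165/9 = 129941 + 790165/9 = 1959634/9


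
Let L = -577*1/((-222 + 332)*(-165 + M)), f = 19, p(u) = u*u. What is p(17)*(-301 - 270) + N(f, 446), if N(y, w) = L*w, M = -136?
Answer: -2731760874/16555 ≈ -1.6501e+5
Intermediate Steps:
p(u) = u**2
L = 577/33110 (L = -577*1/((-222 + 332)*(-165 - 136)) = -577/(110*(-301)) = -577/(-33110) = -577*(-1/33110) = 577/33110 ≈ 0.017427)
N(y, w) = 577*w/33110
p(17)*(-301 - 270) + N(f, 446) = 17**2*(-301 - 270) + (577/33110)*446 = 289*(-571) + 128671/16555 = -165019 + 128671/16555 = -2731760874/16555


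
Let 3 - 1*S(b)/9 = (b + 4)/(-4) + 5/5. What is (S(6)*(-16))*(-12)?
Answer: 7776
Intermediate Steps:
S(b) = 27 + 9*b/4 (S(b) = 27 - 9*((b + 4)/(-4) + 5/5) = 27 - 9*((4 + b)*(-¼) + 5*(⅕)) = 27 - 9*((-1 - b/4) + 1) = 27 - (-9)*b/4 = 27 + 9*b/4)
(S(6)*(-16))*(-12) = ((27 + (9/4)*6)*(-16))*(-12) = ((27 + 27/2)*(-16))*(-12) = ((81/2)*(-16))*(-12) = -648*(-12) = 7776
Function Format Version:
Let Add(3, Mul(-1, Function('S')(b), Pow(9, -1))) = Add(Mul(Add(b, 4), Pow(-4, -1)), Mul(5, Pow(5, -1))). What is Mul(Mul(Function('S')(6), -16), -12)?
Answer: 7776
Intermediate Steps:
Function('S')(b) = Add(27, Mul(Rational(9, 4), b)) (Function('S')(b) = Add(27, Mul(-9, Add(Mul(Add(b, 4), Pow(-4, -1)), Mul(5, Pow(5, -1))))) = Add(27, Mul(-9, Add(Mul(Add(4, b), Rational(-1, 4)), Mul(5, Rational(1, 5))))) = Add(27, Mul(-9, Add(Add(-1, Mul(Rational(-1, 4), b)), 1))) = Add(27, Mul(-9, Mul(Rational(-1, 4), b))) = Add(27, Mul(Rational(9, 4), b)))
Mul(Mul(Function('S')(6), -16), -12) = Mul(Mul(Add(27, Mul(Rational(9, 4), 6)), -16), -12) = Mul(Mul(Add(27, Rational(27, 2)), -16), -12) = Mul(Mul(Rational(81, 2), -16), -12) = Mul(-648, -12) = 7776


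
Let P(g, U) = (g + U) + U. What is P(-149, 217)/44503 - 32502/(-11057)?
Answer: 1449587751/492069671 ≈ 2.9459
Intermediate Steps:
P(g, U) = g + 2*U (P(g, U) = (U + g) + U = g + 2*U)
P(-149, 217)/44503 - 32502/(-11057) = (-149 + 2*217)/44503 - 32502/(-11057) = (-149 + 434)*(1/44503) - 32502*(-1/11057) = 285*(1/44503) + 32502/11057 = 285/44503 + 32502/11057 = 1449587751/492069671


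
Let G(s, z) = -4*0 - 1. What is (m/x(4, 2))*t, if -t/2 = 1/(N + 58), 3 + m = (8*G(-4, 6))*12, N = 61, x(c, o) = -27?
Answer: -22/357 ≈ -0.061625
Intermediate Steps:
G(s, z) = -1 (G(s, z) = 0 - 1 = -1)
m = -99 (m = -3 + (8*(-1))*12 = -3 - 8*12 = -3 - 96 = -99)
t = -2/119 (t = -2/(61 + 58) = -2/119 ≈ -0.016807)
(m/x(4, 2))*t = -99/(-27)*(-2/119) = -99*(-1/27)*(-2/119) = (11/3)*(-2/119) = -22/357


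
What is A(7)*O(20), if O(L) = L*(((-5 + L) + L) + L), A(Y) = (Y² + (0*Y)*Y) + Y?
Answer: 61600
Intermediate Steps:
A(Y) = Y + Y² (A(Y) = (Y² + 0*Y) + Y = (Y² + 0) + Y = Y² + Y = Y + Y²)
O(L) = L*(-5 + 3*L) (O(L) = L*((-5 + 2*L) + L) = L*(-5 + 3*L))
A(7)*O(20) = (7*(1 + 7))*(20*(-5 + 3*20)) = (7*8)*(20*(-5 + 60)) = 56*(20*55) = 56*1100 = 61600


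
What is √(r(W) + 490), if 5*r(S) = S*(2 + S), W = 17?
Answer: √13865/5 ≈ 23.550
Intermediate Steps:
r(S) = S*(2 + S)/5 (r(S) = (S*(2 + S))/5 = S*(2 + S)/5)
√(r(W) + 490) = √((⅕)*17*(2 + 17) + 490) = √((⅕)*17*19 + 490) = √(323/5 + 490) = √(2773/5) = √13865/5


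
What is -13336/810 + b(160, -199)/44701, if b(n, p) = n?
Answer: -298001468/18103905 ≈ -16.461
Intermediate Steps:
-13336/810 + b(160, -199)/44701 = -13336/810 + 160/44701 = -13336*1/810 + 160*(1/44701) = -6668/405 + 160/44701 = -298001468/18103905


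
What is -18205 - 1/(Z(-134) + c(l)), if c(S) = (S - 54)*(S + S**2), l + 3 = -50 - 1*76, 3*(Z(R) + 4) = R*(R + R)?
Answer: -164376367537/9029188 ≈ -18205.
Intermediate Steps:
Z(R) = -4 + 2*R**2/3 (Z(R) = -4 + (R*(R + R))/3 = -4 + (R*(2*R))/3 = -4 + (2*R**2)/3 = -4 + 2*R**2/3)
l = -129 (l = -3 + (-50 - 1*76) = -3 + (-50 - 76) = -3 - 126 = -129)
c(S) = (-54 + S)*(S + S**2)
-18205 - 1/(Z(-134) + c(l)) = -18205 - 1/((-4 + (2/3)*(-134)**2) - 129*(-54 + (-129)**2 - 53*(-129))) = -18205 - 1/((-4 + (2/3)*17956) - 129*(-54 + 16641 + 6837)) = -18205 - 1/((-4 + 35912/3) - 129*23424) = -18205 - 1/(35900/3 - 3021696) = -18205 - 1/(-9029188/3) = -18205 - 1*(-3/9029188) = -18205 + 3/9029188 = -164376367537/9029188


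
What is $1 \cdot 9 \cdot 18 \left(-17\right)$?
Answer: $-2754$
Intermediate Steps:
$1 \cdot 9 \cdot 18 \left(-17\right) = 9 \cdot 18 \left(-17\right) = 162 \left(-17\right) = -2754$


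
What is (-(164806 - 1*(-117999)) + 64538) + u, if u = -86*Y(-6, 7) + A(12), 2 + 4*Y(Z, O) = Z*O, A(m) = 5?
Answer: -217316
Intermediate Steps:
Y(Z, O) = -1/2 + O*Z/4 (Y(Z, O) = -1/2 + (Z*O)/4 = -1/2 + (O*Z)/4 = -1/2 + O*Z/4)
u = 951 (u = -86*(-1/2 + (1/4)*7*(-6)) + 5 = -86*(-1/2 - 21/2) + 5 = -86*(-11) + 5 = 946 + 5 = 951)
(-(164806 - 1*(-117999)) + 64538) + u = (-(164806 - 1*(-117999)) + 64538) + 951 = (-(164806 + 117999) + 64538) + 951 = (-1*282805 + 64538) + 951 = (-282805 + 64538) + 951 = -218267 + 951 = -217316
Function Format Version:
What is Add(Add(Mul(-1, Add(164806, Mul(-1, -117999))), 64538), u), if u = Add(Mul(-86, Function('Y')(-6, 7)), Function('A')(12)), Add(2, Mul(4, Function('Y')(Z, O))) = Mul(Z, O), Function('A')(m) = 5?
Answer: -217316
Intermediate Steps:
Function('Y')(Z, O) = Add(Rational(-1, 2), Mul(Rational(1, 4), O, Z)) (Function('Y')(Z, O) = Add(Rational(-1, 2), Mul(Rational(1, 4), Mul(Z, O))) = Add(Rational(-1, 2), Mul(Rational(1, 4), Mul(O, Z))) = Add(Rational(-1, 2), Mul(Rational(1, 4), O, Z)))
u = 951 (u = Add(Mul(-86, Add(Rational(-1, 2), Mul(Rational(1, 4), 7, -6))), 5) = Add(Mul(-86, Add(Rational(-1, 2), Rational(-21, 2))), 5) = Add(Mul(-86, -11), 5) = Add(946, 5) = 951)
Add(Add(Mul(-1, Add(164806, Mul(-1, -117999))), 64538), u) = Add(Add(Mul(-1, Add(164806, Mul(-1, -117999))), 64538), 951) = Add(Add(Mul(-1, Add(164806, 117999)), 64538), 951) = Add(Add(Mul(-1, 282805), 64538), 951) = Add(Add(-282805, 64538), 951) = Add(-218267, 951) = -217316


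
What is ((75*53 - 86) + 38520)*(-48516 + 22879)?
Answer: -1087239533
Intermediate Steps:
((75*53 - 86) + 38520)*(-48516 + 22879) = ((3975 - 86) + 38520)*(-25637) = (3889 + 38520)*(-25637) = 42409*(-25637) = -1087239533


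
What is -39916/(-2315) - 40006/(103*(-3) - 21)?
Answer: 10578617/76395 ≈ 138.47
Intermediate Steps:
-39916/(-2315) - 40006/(103*(-3) - 21) = -39916*(-1/2315) - 40006/(-309 - 21) = 39916/2315 - 40006/(-330) = 39916/2315 - 40006*(-1/330) = 39916/2315 + 20003/165 = 10578617/76395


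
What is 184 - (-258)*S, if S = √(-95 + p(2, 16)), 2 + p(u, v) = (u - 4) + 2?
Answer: 184 + 258*I*√97 ≈ 184.0 + 2541.0*I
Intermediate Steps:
p(u, v) = -4 + u (p(u, v) = -2 + ((u - 4) + 2) = -2 + ((-4 + u) + 2) = -2 + (-2 + u) = -4 + u)
S = I*√97 (S = √(-95 + (-4 + 2)) = √(-95 - 2) = √(-97) = I*√97 ≈ 9.8489*I)
184 - (-258)*S = 184 - (-258)*I*√97 = 184 + 258*I*√97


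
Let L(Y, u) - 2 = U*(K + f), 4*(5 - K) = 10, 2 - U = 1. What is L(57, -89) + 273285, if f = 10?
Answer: 546599/2 ≈ 2.7330e+5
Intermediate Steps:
U = 1 (U = 2 - 1*1 = 2 - 1 = 1)
K = 5/2 (K = 5 - ¼*10 = 5 - 5/2 = 5/2 ≈ 2.5000)
L(Y, u) = 29/2 (L(Y, u) = 2 + 1*(5/2 + 10) = 2 + 1*(25/2) = 2 + 25/2 = 29/2)
L(57, -89) + 273285 = 29/2 + 273285 = 546599/2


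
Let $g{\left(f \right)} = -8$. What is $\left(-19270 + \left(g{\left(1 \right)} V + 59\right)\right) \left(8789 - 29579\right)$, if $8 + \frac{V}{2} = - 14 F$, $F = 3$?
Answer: $382764690$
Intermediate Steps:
$V = -100$ ($V = -16 + 2 \left(\left(-14\right) 3\right) = -16 + 2 \left(-42\right) = -16 - 84 = -100$)
$\left(-19270 + \left(g{\left(1 \right)} V + 59\right)\right) \left(8789 - 29579\right) = \left(-19270 + \left(\left(-8\right) \left(-100\right) + 59\right)\right) \left(8789 - 29579\right) = \left(-19270 + \left(800 + 59\right)\right) \left(-20790\right) = \left(-19270 + 859\right) \left(-20790\right) = \left(-18411\right) \left(-20790\right) = 382764690$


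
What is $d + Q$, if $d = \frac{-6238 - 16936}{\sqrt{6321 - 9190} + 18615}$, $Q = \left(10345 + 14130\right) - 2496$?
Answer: $\frac{3807877870508}{173260547} + \frac{11587 i \sqrt{2869}}{173260547} \approx 21978.0 + 0.0035821 i$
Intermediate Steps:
$Q = 21979$ ($Q = 24475 - 2496 = 21979$)
$d = - \frac{23174}{18615 + i \sqrt{2869}}$ ($d = - \frac{23174}{\sqrt{-2869} + 18615} = - \frac{23174}{i \sqrt{2869} + 18615} = - \frac{23174}{18615 + i \sqrt{2869}} \approx -1.2449 + 0.0035821 i$)
$d + Q = \left(- \frac{215692005}{173260547} + \frac{11587 i \sqrt{2869}}{173260547}\right) + 21979 = \frac{3807877870508}{173260547} + \frac{11587 i \sqrt{2869}}{173260547}$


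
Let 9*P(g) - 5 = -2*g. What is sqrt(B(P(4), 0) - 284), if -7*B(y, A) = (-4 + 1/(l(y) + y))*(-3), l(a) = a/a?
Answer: I*sqrt(55874)/14 ≈ 16.884*I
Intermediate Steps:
l(a) = 1
P(g) = 5/9 - 2*g/9 (P(g) = 5/9 + (-2*g)/9 = 5/9 - 2*g/9)
B(y, A) = -12/7 + 3/(7*(1 + y)) (B(y, A) = -(-4 + 1/(1 + y))*(-3)/7 = -(12 - 3/(1 + y))/7 = -12/7 + 3/(7*(1 + y)))
sqrt(B(P(4), 0) - 284) = sqrt(3*(-3 - 4*(5/9 - 2/9*4))/(7*(1 + (5/9 - 2/9*4))) - 284) = sqrt(3*(-3 - 4*(5/9 - 8/9))/(7*(1 + (5/9 - 8/9))) - 284) = sqrt(3*(-3 - 4*(-1/3))/(7*(1 - 1/3)) - 284) = sqrt(3*(-3 + 4/3)/(7*(2/3)) - 284) = sqrt((3/7)*(3/2)*(-5/3) - 284) = sqrt(-15/14 - 284) = sqrt(-3991/14) = I*sqrt(55874)/14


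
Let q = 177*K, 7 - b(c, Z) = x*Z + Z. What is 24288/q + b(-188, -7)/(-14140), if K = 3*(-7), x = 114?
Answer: -4124411/625695 ≈ -6.5917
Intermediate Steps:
b(c, Z) = 7 - 115*Z (b(c, Z) = 7 - (114*Z + Z) = 7 - 115*Z)
K = -21
q = -3717 (q = 177*(-21) = -3717)
24288/q + b(-188, -7)/(-14140) = 24288/(-3717) + (7 - 115*(-7))/(-14140) = 24288*(-1/3717) + (7 + 805)*(-1/14140) = -8096/1239 + 812*(-1/14140) = -8096/1239 - 29/505 = -4124411/625695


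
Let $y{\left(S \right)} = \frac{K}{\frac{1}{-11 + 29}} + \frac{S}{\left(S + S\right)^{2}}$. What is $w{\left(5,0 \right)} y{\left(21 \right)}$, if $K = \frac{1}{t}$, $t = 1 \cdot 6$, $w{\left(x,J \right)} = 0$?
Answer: $0$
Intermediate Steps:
$t = 6$
$K = \frac{1}{6} \approx 0.16667$
$y{\left(S \right)} = 3 + \frac{1}{4 S}$ ($y{\left(S \right)} = \frac{1}{6 \frac{1}{-11 + 29}} + \frac{S}{\left(S + S\right)^{2}} = \frac{1}{6 \cdot \frac{1}{18}} + \frac{S}{\left(2 S\right)^{2}} = \frac{\frac{1}{\frac{1}{18}}}{6} + \frac{S}{4 S^{2}} = \frac{1}{6} \cdot 18 + S \frac{1}{4 S^{2}} = 3 + \frac{1}{4 S}$)
$w{\left(5,0 \right)} y{\left(21 \right)} = 0 \left(3 + \frac{1}{4 \cdot 21}\right) = 0 \left(3 + \frac{1}{4} \cdot \frac{1}{21}\right) = 0 \left(3 + \frac{1}{84}\right) = 0 \cdot \frac{253}{84} = 0$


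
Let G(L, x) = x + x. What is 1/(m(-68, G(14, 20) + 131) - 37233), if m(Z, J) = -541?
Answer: -1/37774 ≈ -2.6473e-5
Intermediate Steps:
G(L, x) = 2*x
1/(m(-68, G(14, 20) + 131) - 37233) = 1/(-541 - 37233) = 1/(-37774) = -1/37774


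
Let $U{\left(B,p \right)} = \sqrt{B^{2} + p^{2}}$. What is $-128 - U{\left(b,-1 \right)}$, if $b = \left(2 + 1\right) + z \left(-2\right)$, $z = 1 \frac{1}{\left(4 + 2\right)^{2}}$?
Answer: $-128 - \frac{\sqrt{3133}}{18} \approx -131.11$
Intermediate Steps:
$z = \frac{1}{36}$ ($z = 1 \frac{1}{6^{2}} = 1 \cdot \frac{1}{36} = \frac{1}{36} \approx 0.027778$)
$b = \frac{53}{18}$ ($b = \left(2 + 1\right) + \frac{1}{36} \left(-2\right) = 3 - \frac{1}{18} = \frac{53}{18} \approx 2.9444$)
$-128 - U{\left(b,-1 \right)} = -128 - \sqrt{\left(\frac{53}{18}\right)^{2} + \left(-1\right)^{2}} = -128 - \sqrt{\frac{2809}{324} + 1} = -128 - \sqrt{\frac{3133}{324}} = -128 - \frac{\sqrt{3133}}{18}$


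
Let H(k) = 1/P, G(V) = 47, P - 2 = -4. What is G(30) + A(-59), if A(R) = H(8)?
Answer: 93/2 ≈ 46.500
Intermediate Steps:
P = -2 (P = 2 - 4 = -2)
H(k) = -1/2 (H(k) = 1/(-2) = -1/2)
A(R) = -1/2
G(30) + A(-59) = 47 - 1/2 = 93/2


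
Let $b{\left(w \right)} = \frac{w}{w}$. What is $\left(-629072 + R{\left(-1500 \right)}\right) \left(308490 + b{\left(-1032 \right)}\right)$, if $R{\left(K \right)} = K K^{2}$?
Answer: $-1041351188050352$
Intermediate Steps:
$b{\left(w \right)} = 1$
$R{\left(K \right)} = K^{3}$
$\left(-629072 + R{\left(-1500 \right)}\right) \left(308490 + b{\left(-1032 \right)}\right) = \left(-629072 + \left(-1500\right)^{3}\right) \left(308490 + 1\right) = \left(-629072 - 3375000000\right) 308491 = \left(-3375629072\right) 308491 = -1041351188050352$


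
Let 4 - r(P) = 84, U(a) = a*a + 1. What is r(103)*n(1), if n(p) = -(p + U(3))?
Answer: 880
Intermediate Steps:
U(a) = 1 + a**2 (U(a) = a**2 + 1 = 1 + a**2)
r(P) = -80 (r(P) = 4 - 1*84 = 4 - 84 = -80)
n(p) = -10 - p (n(p) = -(p + (1 + 3**2)) = -(p + (1 + 9)) = -(p + 10) = -(10 + p) = -10 - p)
r(103)*n(1) = -80*(-10 - 1*1) = -80*(-10 - 1) = -80*(-11) = 880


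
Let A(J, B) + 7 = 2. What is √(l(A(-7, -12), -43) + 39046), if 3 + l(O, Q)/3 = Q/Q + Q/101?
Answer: √398234011/101 ≈ 197.58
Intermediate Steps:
A(J, B) = -5 (A(J, B) = -7 + 2 = -5)
l(O, Q) = -6 + 3*Q/101 (l(O, Q) = -9 + 3*(Q/Q + Q/101) = -9 + 3*(1 + Q*(1/101)) = -9 + 3*(1 + Q/101) = -9 + (3 + 3*Q/101) = -6 + 3*Q/101)
√(l(A(-7, -12), -43) + 39046) = √((-6 + (3/101)*(-43)) + 39046) = √((-6 - 129/101) + 39046) = √(-735/101 + 39046) = √(3942911/101) = √398234011/101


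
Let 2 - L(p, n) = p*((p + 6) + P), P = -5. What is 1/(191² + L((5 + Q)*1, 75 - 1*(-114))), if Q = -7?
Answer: 1/36481 ≈ 2.7412e-5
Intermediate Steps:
L(p, n) = 2 - p*(1 + p) (L(p, n) = 2 - p*((p + 6) - 5) = 2 - p*((6 + p) - 5) = 2 - p*(1 + p))
1/(191² + L((5 + Q)*1, 75 - 1*(-114))) = 1/(191² + (2 - (5 - 7) - ((5 - 7)*1)²)) = 1/(36481 + (2 - (-2) - (-2*1)²)) = 1/(36481 + (2 - 1*(-2) - 1*(-2)²)) = 1/(36481 + (2 + 2 - 1*4)) = 1/(36481 + (2 + 2 - 4)) = 1/(36481 + 0) = 1/36481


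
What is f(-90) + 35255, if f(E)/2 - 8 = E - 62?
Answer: 34967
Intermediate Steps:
f(E) = -108 + 2*E (f(E) = 16 + 2*(E - 62) = 16 + 2*(-62 + E) = 16 + (-124 + 2*E) = -108 + 2*E)
f(-90) + 35255 = (-108 + 2*(-90)) + 35255 = (-108 - 180) + 35255 = -288 + 35255 = 34967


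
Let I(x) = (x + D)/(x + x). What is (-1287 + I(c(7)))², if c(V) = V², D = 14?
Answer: 324324081/196 ≈ 1.6547e+6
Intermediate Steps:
I(x) = (14 + x)/(2*x) (I(x) = (x + 14)/(x + x) = (14 + x)/((2*x)) = (14 + x)*(1/(2*x)) = (14 + x)/(2*x))
(-1287 + I(c(7)))² = (-1287 + (14 + 7²)/(2*(7²)))² = (-1287 + (½)*(14 + 49)/49)² = (-1287 + (½)*(1/49)*63)² = (-1287 + 9/14)² = (-18009/14)² = 324324081/196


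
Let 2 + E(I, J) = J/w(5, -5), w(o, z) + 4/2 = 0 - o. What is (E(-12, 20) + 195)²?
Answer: 1771561/49 ≈ 36154.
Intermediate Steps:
w(o, z) = -2 - o (w(o, z) = -2 + (0 - o) = -2 - o)
E(I, J) = -2 - J/7 (E(I, J) = -2 + J/(-2 - 1*5) = -2 + J/(-2 - 5) = -2 + J/(-7) = -2 + J*(-⅐) = -2 - J/7)
(E(-12, 20) + 195)² = ((-2 - ⅐*20) + 195)² = ((-2 - 20/7) + 195)² = (-34/7 + 195)² = (1331/7)² = 1771561/49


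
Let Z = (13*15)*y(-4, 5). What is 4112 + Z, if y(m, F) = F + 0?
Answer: 5087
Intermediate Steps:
y(m, F) = F
Z = 975 (Z = (13*15)*5 = 195*5 = 975)
4112 + Z = 4112 + 975 = 5087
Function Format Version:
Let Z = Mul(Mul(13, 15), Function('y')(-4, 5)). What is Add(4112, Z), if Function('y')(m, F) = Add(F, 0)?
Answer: 5087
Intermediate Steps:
Function('y')(m, F) = F
Z = 975 (Z = Mul(Mul(13, 15), 5) = Mul(195, 5) = 975)
Add(4112, Z) = Add(4112, 975) = 5087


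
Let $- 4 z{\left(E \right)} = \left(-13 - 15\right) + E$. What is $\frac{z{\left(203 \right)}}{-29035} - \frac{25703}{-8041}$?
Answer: $\frac{597310719}{186776348} \approx 3.198$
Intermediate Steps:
$z{\left(E \right)} = 7 - \frac{E}{4}$ ($z{\left(E \right)} = - \frac{\left(-13 - 15\right) + E}{4} = - \frac{-28 + E}{4} = 7 - \frac{E}{4}$)
$\frac{z{\left(203 \right)}}{-29035} - \frac{25703}{-8041} = \frac{7 - \frac{203}{4}}{-29035} - \frac{25703}{-8041} = \left(7 - \frac{203}{4}\right) \left(- \frac{1}{29035}\right) - - \frac{25703}{8041} = \left(- \frac{175}{4}\right) \left(- \frac{1}{29035}\right) + \frac{25703}{8041} = \frac{35}{23228} + \frac{25703}{8041} = \frac{597310719}{186776348}$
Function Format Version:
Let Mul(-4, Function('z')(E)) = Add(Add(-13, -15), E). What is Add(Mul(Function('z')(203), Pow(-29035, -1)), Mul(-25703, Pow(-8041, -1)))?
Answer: Rational(597310719, 186776348) ≈ 3.1980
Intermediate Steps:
Function('z')(E) = Add(7, Mul(Rational(-1, 4), E)) (Function('z')(E) = Mul(Rational(-1, 4), Add(Add(-13, -15), E)) = Mul(Rational(-1, 4), Add(-28, E)) = Add(7, Mul(Rational(-1, 4), E)))
Add(Mul(Function('z')(203), Pow(-29035, -1)), Mul(-25703, Pow(-8041, -1))) = Add(Mul(Add(7, Mul(Rational(-1, 4), 203)), Pow(-29035, -1)), Mul(-25703, Pow(-8041, -1))) = Add(Mul(Add(7, Rational(-203, 4)), Rational(-1, 29035)), Mul(-25703, Rational(-1, 8041))) = Add(Mul(Rational(-175, 4), Rational(-1, 29035)), Rational(25703, 8041)) = Add(Rational(35, 23228), Rational(25703, 8041)) = Rational(597310719, 186776348)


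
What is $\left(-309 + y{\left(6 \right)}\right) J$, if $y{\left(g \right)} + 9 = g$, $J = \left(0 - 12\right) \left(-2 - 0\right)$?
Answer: $-7488$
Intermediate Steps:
$J = 24$ ($J = \left(0 - 12\right) \left(-2 + 0\right) = \left(-12\right) \left(-2\right) = 24$)
$y{\left(g \right)} = -9 + g$
$\left(-309 + y{\left(6 \right)}\right) J = \left(-309 + \left(-9 + 6\right)\right) 24 = \left(-309 - 3\right) 24 = \left(-312\right) 24 = -7488$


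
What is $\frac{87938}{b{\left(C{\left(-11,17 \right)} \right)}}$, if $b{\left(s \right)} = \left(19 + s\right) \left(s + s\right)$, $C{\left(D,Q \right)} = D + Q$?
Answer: $\frac{43969}{150} \approx 293.13$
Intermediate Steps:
$b{\left(s \right)} = 2 s \left(19 + s\right)$ ($b{\left(s \right)} = \left(19 + s\right) 2 s = 2 s \left(19 + s\right)$)
$\frac{87938}{b{\left(C{\left(-11,17 \right)} \right)}} = \frac{87938}{2 \left(-11 + 17\right) \left(19 + \left(-11 + 17\right)\right)} = \frac{87938}{2 \cdot 6 \left(19 + 6\right)} = \frac{87938}{2 \cdot 6 \cdot 25} = \frac{87938}{300} = 87938 \cdot \frac{1}{300} = \frac{43969}{150}$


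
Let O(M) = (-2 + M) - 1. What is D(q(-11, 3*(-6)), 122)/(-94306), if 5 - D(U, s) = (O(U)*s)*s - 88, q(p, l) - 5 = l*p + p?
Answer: 2812983/94306 ≈ 29.828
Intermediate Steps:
O(M) = -3 + M
q(p, l) = 5 + p + l*p (q(p, l) = 5 + (l*p + p) = 5 + (p + l*p) = 5 + p + l*p)
D(U, s) = 93 - s²*(-3 + U) (D(U, s) = 5 - (((-3 + U)*s)*s - 88) = 5 - ((s*(-3 + U))*s - 88) = 5 - (s²*(-3 + U) - 88) = 5 - (-88 + s²*(-3 + U)) = 5 + (88 - s²*(-3 + U)) = 93 - s²*(-3 + U))
D(q(-11, 3*(-6)), 122)/(-94306) = (93 + 122²*(3 - (5 - 11 + (3*(-6))*(-11))))/(-94306) = (93 + 14884*(3 - (5 - 11 - 18*(-11))))*(-1/94306) = (93 + 14884*(3 - (5 - 11 + 198)))*(-1/94306) = (93 + 14884*(3 - 1*192))*(-1/94306) = (93 + 14884*(3 - 192))*(-1/94306) = (93 + 14884*(-189))*(-1/94306) = (93 - 2813076)*(-1/94306) = -2812983*(-1/94306) = 2812983/94306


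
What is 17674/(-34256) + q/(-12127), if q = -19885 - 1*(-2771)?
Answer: 185962293/207711256 ≈ 0.89529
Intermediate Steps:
q = -17114 (q = -19885 + 2771 = -17114)
17674/(-34256) + q/(-12127) = 17674/(-34256) - 17114/(-12127) = 17674*(-1/34256) - 17114*(-1/12127) = -8837/17128 + 17114/12127 = 185962293/207711256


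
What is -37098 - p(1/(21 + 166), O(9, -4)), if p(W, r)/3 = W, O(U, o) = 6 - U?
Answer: -6937329/187 ≈ -37098.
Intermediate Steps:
p(W, r) = 3*W
-37098 - p(1/(21 + 166), O(9, -4)) = -37098 - 3/(21 + 166) = -37098 - 3/187 = -6937329/187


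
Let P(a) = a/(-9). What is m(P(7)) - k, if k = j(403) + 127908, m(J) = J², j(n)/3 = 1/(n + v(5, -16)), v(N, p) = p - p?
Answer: -4175281340/32643 ≈ -1.2791e+5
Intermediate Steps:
v(N, p) = 0
P(a) = -a/9 (P(a) = a*(-⅑) = -a/9)
j(n) = 3/n (j(n) = 3/(n + 0) = 3/n)
k = 51546927/403 (k = 3/403 + 127908 = 51546927/403 ≈ 1.2791e+5)
m(P(7)) - k = (-⅑*7)² - 1*51546927/403 = (-7/9)² - 51546927/403 = 49/81 - 51546927/403 = -4175281340/32643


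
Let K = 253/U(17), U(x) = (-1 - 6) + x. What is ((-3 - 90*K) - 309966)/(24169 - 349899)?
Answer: 156123/162865 ≈ 0.95860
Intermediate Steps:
U(x) = -7 + x
K = 253/10 (K = 253/(-7 + 17) = 253/10 ≈ 25.300)
((-3 - 90*K) - 309966)/(24169 - 349899) = ((-3 - 90*253/10) - 309966)/(24169 - 349899) = ((-3 - 2277) - 309966)/(-325730) = (-2280 - 309966)*(-1/325730) = -312246*(-1/325730) = 156123/162865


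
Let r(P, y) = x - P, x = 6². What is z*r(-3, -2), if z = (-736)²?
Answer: 21126144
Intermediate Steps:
x = 36
z = 541696
r(P, y) = 36 - P
z*r(-3, -2) = 541696*(36 - 1*(-3)) = 541696*(36 + 3) = 541696*39 = 21126144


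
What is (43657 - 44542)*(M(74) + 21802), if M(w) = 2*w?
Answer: -19425750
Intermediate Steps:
(43657 - 44542)*(M(74) + 21802) = (43657 - 44542)*(2*74 + 21802) = -885*(148 + 21802) = -885*21950 = -19425750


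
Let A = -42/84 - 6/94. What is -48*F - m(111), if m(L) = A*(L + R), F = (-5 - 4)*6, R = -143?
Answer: 120976/47 ≈ 2574.0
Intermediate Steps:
F = -54 (F = -9*6 = -54)
A = -53/94 (A = -42*1/84 - 6*1/94 = -1/2 - 3/47 = -53/94 ≈ -0.56383)
m(L) = 7579/94 - 53*L/94 (m(L) = -53*(L - 143)/94 = -53*(-143 + L)/94 = 7579/94 - 53*L/94)
-48*F - m(111) = -48*(-54) - (7579/94 - 53/94*111) = 2592 - (7579/94 - 5883/94) = 2592 - 1*848/47 = 2592 - 848/47 = 120976/47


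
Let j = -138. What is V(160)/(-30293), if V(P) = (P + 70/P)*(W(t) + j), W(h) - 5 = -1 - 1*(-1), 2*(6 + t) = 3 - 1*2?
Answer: 341411/484688 ≈ 0.70439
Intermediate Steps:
t = -11/2 (t = -6 + (3 - 1*2)/2 = -6 + (3 - 2)/2 = -6 + (1/2)*1 = -6 + 1/2 = -11/2 ≈ -5.5000)
W(h) = 5 (W(h) = 5 + (-1 - 1*(-1)) = 5 + (-1 + 1) = 5 + 0 = 5)
V(P) = -9310/P - 133*P (V(P) = (P + 70/P)*(5 - 138) = (P + 70/P)*(-133) = -9310/P - 133*P)
V(160)/(-30293) = (-9310/160 - 133*160)/(-30293) = (-9310*1/160 - 21280)*(-1/30293) = (-931/16 - 21280)*(-1/30293) = -341411/16*(-1/30293) = 341411/484688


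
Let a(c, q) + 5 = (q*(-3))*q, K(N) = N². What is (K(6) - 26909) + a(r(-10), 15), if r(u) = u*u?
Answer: -27553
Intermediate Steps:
r(u) = u²
a(c, q) = -5 - 3*q² (a(c, q) = -5 + (q*(-3))*q = -5 + (-3*q)*q = -5 - 3*q²)
(K(6) - 26909) + a(r(-10), 15) = (6² - 26909) + (-5 - 3*15²) = (36 - 26909) + (-5 - 3*225) = -26873 + (-5 - 675) = -26873 - 680 = -27553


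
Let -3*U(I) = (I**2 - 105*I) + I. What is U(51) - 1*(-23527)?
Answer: 24428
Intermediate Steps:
U(I) = -I**2/3 + 104*I/3 (U(I) = -((I**2 - 105*I) + I)/3 = -(I**2 - 104*I)/3 = -I**2/3 + 104*I/3)
U(51) - 1*(-23527) = (1/3)*51*(104 - 1*51) - 1*(-23527) = (1/3)*51*(104 - 51) + 23527 = (1/3)*51*53 + 23527 = 901 + 23527 = 24428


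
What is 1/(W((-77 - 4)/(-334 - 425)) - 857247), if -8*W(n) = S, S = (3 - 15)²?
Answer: -1/857265 ≈ -1.1665e-6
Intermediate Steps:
S = 144 (S = (-12)² = 144)
W(n) = -18 (W(n) = -⅛*144 = -18)
1/(W((-77 - 4)/(-334 - 425)) - 857247) = 1/(-18 - 857247) = 1/(-857265) = -1/857265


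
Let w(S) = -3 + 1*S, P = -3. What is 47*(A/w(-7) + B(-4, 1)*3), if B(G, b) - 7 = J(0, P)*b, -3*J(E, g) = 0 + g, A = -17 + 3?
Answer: 5969/5 ≈ 1193.8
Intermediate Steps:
A = -14
J(E, g) = -g/3 (J(E, g) = -(0 + g)/3 = -g/3)
B(G, b) = 7 + b (B(G, b) = 7 + (-⅓*(-3))*b = 7 + 1*b = 7 + b)
w(S) = -3 + S
47*(A/w(-7) + B(-4, 1)*3) = 47*(-14/(-3 - 7) + (7 + 1)*3) = 47*(-14/(-10) + 8*3) = 47*(-14*(-⅒) + 24) = 47*(7/5 + 24) = 47*(127/5) = 5969/5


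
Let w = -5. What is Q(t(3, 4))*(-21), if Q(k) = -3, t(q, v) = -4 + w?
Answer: 63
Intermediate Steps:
t(q, v) = -9 (t(q, v) = -4 - 5 = -9)
Q(t(3, 4))*(-21) = -3*(-21) = 63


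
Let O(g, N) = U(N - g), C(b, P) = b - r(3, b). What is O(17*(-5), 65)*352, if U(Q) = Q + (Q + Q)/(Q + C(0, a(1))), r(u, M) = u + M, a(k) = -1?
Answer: 2622400/49 ≈ 53518.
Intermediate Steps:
r(u, M) = M + u
C(b, P) = -3 (C(b, P) = b - (b + 3) = b - (3 + b) = b + (-3 - b) = -3)
U(Q) = Q + 2*Q/(-3 + Q) (U(Q) = Q + (Q + Q)/(Q - 3) = Q + (2*Q)/(-3 + Q) = Q + 2*Q/(-3 + Q))
O(g, N) = (N - g)*(-1 + N - g)/(-3 + N - g) (O(g, N) = (N - g)*(-1 + (N - g))/(-3 + (N - g)) = (N - g)*(-1 + N - g)/(-3 + N - g))
O(17*(-5), 65)*352 = ((65 - 17*(-5))*(1 + 17*(-5) - 1*65)/(3 + 17*(-5) - 1*65))*352 = ((65 - 1*(-85))*(1 - 85 - 65)/(3 - 85 - 65))*352 = ((65 + 85)*(-149)/(-147))*352 = -1/147*150*(-149)*352 = (7450/49)*352 = 2622400/49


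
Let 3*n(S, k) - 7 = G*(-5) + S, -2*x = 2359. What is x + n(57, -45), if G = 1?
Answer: -6959/6 ≈ -1159.8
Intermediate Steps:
x = -2359/2 (x = -½*2359 = -2359/2 ≈ -1179.5)
n(S, k) = ⅔ + S/3 (n(S, k) = 7/3 + (1*(-5) + S)/3 = 7/3 + (-5 + S)/3 = 7/3 + (-5/3 + S/3) = ⅔ + S/3)
x + n(57, -45) = -2359/2 + (⅔ + (⅓)*57) = -2359/2 + (⅔ + 19) = -2359/2 + 59/3 = -6959/6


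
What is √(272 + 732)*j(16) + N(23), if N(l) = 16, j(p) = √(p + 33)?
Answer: 16 + 14*√251 ≈ 237.80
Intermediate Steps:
j(p) = √(33 + p)
√(272 + 732)*j(16) + N(23) = √(272 + 732)*√(33 + 16) + 16 = √1004*√49 + 16 = (2*√251)*7 + 16 = 14*√251 + 16 = 16 + 14*√251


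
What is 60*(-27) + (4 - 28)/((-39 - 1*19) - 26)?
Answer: -11338/7 ≈ -1619.7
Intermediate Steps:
60*(-27) + (4 - 28)/((-39 - 1*19) - 26) = -1620 - 24/((-39 - 19) - 26) = -1620 - 24/(-58 - 26) = -1620 - 24/(-84) = -1620 - 24*(-1/84) = -1620 + 2/7 = -11338/7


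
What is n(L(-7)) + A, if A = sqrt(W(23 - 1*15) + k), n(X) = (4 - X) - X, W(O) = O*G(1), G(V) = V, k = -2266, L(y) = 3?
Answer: -2 + I*sqrt(2258) ≈ -2.0 + 47.518*I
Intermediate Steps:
W(O) = O (W(O) = O*1 = O)
n(X) = 4 - 2*X
A = I*sqrt(2258) (A = sqrt((23 - 1*15) - 2266) = sqrt((23 - 15) - 2266) = sqrt(8 - 2266) = sqrt(-2258) = I*sqrt(2258) ≈ 47.518*I)
n(L(-7)) + A = (4 - 2*3) + I*sqrt(2258) = (4 - 6) + I*sqrt(2258) = -2 + I*sqrt(2258)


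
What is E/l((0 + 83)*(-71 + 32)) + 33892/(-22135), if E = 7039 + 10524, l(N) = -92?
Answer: -391875069/2036420 ≈ -192.43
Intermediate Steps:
E = 17563
E/l((0 + 83)*(-71 + 32)) + 33892/(-22135) = 17563/(-92) + 33892/(-22135) = 17563*(-1/92) + 33892*(-1/22135) = -17563/92 - 33892/22135 = -391875069/2036420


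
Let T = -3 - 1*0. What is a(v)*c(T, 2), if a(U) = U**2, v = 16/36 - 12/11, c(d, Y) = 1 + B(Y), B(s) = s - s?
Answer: 4096/9801 ≈ 0.41792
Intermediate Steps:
B(s) = 0
T = -3 (T = -3 + 0 = -3)
c(d, Y) = 1 (c(d, Y) = 1 + 0 = 1)
v = -64/99 (v = 16*(1/36) - 12*1/11 = 4/9 - 12/11 = -64/99 ≈ -0.64646)
a(v)*c(T, 2) = (-64/99)**2*1 = (4096/9801)*1 = 4096/9801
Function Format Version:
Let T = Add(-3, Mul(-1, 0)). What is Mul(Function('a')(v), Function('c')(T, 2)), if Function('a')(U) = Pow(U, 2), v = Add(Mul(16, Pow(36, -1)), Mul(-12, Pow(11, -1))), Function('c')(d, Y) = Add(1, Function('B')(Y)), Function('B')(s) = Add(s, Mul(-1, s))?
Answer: Rational(4096, 9801) ≈ 0.41792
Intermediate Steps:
Function('B')(s) = 0
T = -3 (T = Add(-3, 0) = -3)
Function('c')(d, Y) = 1 (Function('c')(d, Y) = Add(1, 0) = 1)
v = Rational(-64, 99) (v = Add(Mul(16, Rational(1, 36)), Mul(-12, Rational(1, 11))) = Add(Rational(4, 9), Rational(-12, 11)) = Rational(-64, 99) ≈ -0.64646)
Mul(Function('a')(v), Function('c')(T, 2)) = Mul(Pow(Rational(-64, 99), 2), 1) = Mul(Rational(4096, 9801), 1) = Rational(4096, 9801)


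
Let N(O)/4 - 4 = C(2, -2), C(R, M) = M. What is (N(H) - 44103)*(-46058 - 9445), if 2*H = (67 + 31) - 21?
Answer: 2447404785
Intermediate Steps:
H = 77/2 (H = ((67 + 31) - 21)/2 = (98 - 21)/2 = (1/2)*77 = 77/2 ≈ 38.500)
N(O) = 8 (N(O) = 16 + 4*(-2) = 16 - 8 = 8)
(N(H) - 44103)*(-46058 - 9445) = (8 - 44103)*(-46058 - 9445) = -44095*(-55503) = 2447404785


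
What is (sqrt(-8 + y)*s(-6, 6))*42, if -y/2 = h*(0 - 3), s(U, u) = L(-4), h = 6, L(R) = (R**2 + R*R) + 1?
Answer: 2772*sqrt(7) ≈ 7334.0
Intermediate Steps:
L(R) = 1 + 2*R**2 (L(R) = (R**2 + R**2) + 1 = 2*R**2 + 1 = 1 + 2*R**2)
s(U, u) = 33 (s(U, u) = 1 + 2*(-4)**2 = 1 + 2*16 = 1 + 32 = 33)
y = 36 (y = -12*(0 - 3) = -12*(-3) = -2*(-18) = 36)
(sqrt(-8 + y)*s(-6, 6))*42 = (sqrt(-8 + 36)*33)*42 = (sqrt(28)*33)*42 = ((2*sqrt(7))*33)*42 = (66*sqrt(7))*42 = 2772*sqrt(7)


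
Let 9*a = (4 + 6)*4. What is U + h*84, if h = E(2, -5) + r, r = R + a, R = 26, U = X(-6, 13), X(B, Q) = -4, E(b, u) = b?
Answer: 8164/3 ≈ 2721.3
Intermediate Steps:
U = -4
a = 40/9 (a = ((4 + 6)*4)/9 = (10*4)/9 = (⅑)*40 = 40/9 ≈ 4.4444)
r = 274/9 (r = 26 + 40/9 = 274/9 ≈ 30.444)
h = 292/9 (h = 2 + 274/9 = 292/9 ≈ 32.444)
U + h*84 = -4 + (292/9)*84 = -4 + 8176/3 = 8164/3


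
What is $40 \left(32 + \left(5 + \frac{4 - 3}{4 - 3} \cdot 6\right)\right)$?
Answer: $1720$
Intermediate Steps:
$40 \left(32 + \left(5 + \frac{4 - 3}{4 - 3} \cdot 6\right)\right) = 40 \left(32 + \left(5 + 1 \cdot 1^{-1} \cdot 6\right)\right) = 40 \left(32 + \left(5 + 1 \cdot 1 \cdot 6\right)\right) = 40 \left(32 + \left(5 + 1 \cdot 6\right)\right) = 40 \left(32 + \left(5 + 6\right)\right) = 40 \left(32 + 11\right) = 40 \cdot 43 = 1720$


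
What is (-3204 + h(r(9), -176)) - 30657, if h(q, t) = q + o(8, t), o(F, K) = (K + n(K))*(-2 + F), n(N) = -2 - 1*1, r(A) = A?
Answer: -34926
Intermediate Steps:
n(N) = -3 (n(N) = -2 - 1 = -3)
o(F, K) = (-3 + K)*(-2 + F) (o(F, K) = (K - 3)*(-2 + F) = (-3 + K)*(-2 + F))
h(q, t) = -18 + q + 6*t (h(q, t) = q + (6 - 3*8 - 2*t + 8*t) = q + (6 - 24 - 2*t + 8*t) = q + (-18 + 6*t) = -18 + q + 6*t)
(-3204 + h(r(9), -176)) - 30657 = (-3204 + (-18 + 9 + 6*(-176))) - 30657 = (-3204 + (-18 + 9 - 1056)) - 30657 = (-3204 - 1065) - 30657 = -4269 - 30657 = -34926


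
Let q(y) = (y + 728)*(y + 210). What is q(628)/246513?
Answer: 378776/82171 ≈ 4.6096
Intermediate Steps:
q(y) = (210 + y)*(728 + y) (q(y) = (728 + y)*(210 + y) = (210 + y)*(728 + y))
q(628)/246513 = (152880 + 628**2 + 938*628)/246513 = (152880 + 394384 + 589064)*(1/246513) = 1136328*(1/246513) = 378776/82171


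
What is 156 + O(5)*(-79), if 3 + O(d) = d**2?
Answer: -1582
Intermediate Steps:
O(d) = -3 + d**2
156 + O(5)*(-79) = 156 + (-3 + 5**2)*(-79) = 156 + (-3 + 25)*(-79) = 156 + 22*(-79) = 156 - 1738 = -1582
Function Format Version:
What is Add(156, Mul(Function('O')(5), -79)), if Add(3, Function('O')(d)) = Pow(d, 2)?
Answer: -1582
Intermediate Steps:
Function('O')(d) = Add(-3, Pow(d, 2))
Add(156, Mul(Function('O')(5), -79)) = Add(156, Mul(Add(-3, Pow(5, 2)), -79)) = Add(156, Mul(Add(-3, 25), -79)) = Add(156, Mul(22, -79)) = Add(156, -1738) = -1582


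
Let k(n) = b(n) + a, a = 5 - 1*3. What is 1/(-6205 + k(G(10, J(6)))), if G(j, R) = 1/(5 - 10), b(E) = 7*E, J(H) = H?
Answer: -5/31022 ≈ -0.00016118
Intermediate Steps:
a = 2 (a = 5 - 3 = 2)
G(j, R) = -⅕ (G(j, R) = 1/(-5) = -⅕)
k(n) = 2 + 7*n (k(n) = 7*n + 2 = 2 + 7*n)
1/(-6205 + k(G(10, J(6)))) = 1/(-6205 + (2 + 7*(-⅕))) = 1/(-6205 + (2 - 7/5)) = 1/(-6205 + ⅗) = 1/(-31022/5) = -5/31022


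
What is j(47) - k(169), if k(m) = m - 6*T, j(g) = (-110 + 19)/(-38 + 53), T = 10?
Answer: -1726/15 ≈ -115.07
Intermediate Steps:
j(g) = -91/15
k(m) = -60 + m (k(m) = m - 6*10 = m - 60 = -60 + m)
j(47) - k(169) = -91/15 - (-60 + 169) = -91/15 - 1*109 = -91/15 - 109 = -1726/15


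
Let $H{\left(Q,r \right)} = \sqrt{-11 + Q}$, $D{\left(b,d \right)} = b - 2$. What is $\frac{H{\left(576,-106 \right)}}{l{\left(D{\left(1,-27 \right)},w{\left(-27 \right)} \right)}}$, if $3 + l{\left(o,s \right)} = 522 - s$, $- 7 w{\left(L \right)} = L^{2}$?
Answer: $\frac{7 \sqrt{565}}{4362} \approx 0.038145$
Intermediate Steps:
$w{\left(L \right)} = - \frac{L^{2}}{7}$
$D{\left(b,d \right)} = -2 + b$ ($D{\left(b,d \right)} = b - 2 = -2 + b$)
$l{\left(o,s \right)} = 519 - s$ ($l{\left(o,s \right)} = -3 - \left(-522 + s\right) = 519 - s$)
$\frac{H{\left(576,-106 \right)}}{l{\left(D{\left(1,-27 \right)},w{\left(-27 \right)} \right)}} = \frac{\sqrt{-11 + 576}}{519 - - \frac{\left(-27\right)^{2}}{7}} = \frac{\sqrt{565}}{519 - \left(- \frac{1}{7}\right) 729} = \frac{\sqrt{565}}{519 - - \frac{729}{7}} = \frac{\sqrt{565}}{519 + \frac{729}{7}} = \frac{\sqrt{565}}{\frac{4362}{7}} = \sqrt{565} \cdot \frac{7}{4362} = \frac{7 \sqrt{565}}{4362}$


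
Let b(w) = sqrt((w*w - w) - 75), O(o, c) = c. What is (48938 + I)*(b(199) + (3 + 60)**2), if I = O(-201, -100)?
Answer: 193838022 + 48838*sqrt(39327) ≈ 2.0352e+8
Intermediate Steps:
I = -100
b(w) = sqrt(-75 + w**2 - w) (b(w) = sqrt((w**2 - w) - 75) = sqrt(-75 + w**2 - w))
(48938 + I)*(b(199) + (3 + 60)**2) = (48938 - 100)*(sqrt(-75 + 199**2 - 1*199) + (3 + 60)**2) = 48838*(sqrt(-75 + 39601 - 199) + 63**2) = 48838*(sqrt(39327) + 3969) = 48838*(3969 + sqrt(39327)) = 193838022 + 48838*sqrt(39327)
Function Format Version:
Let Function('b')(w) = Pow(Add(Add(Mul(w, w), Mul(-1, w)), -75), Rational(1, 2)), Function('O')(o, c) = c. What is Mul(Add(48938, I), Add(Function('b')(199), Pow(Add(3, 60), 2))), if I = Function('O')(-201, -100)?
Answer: Add(193838022, Mul(48838, Pow(39327, Rational(1, 2)))) ≈ 2.0352e+8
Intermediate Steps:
I = -100
Function('b')(w) = Pow(Add(-75, Pow(w, 2), Mul(-1, w)), Rational(1, 2)) (Function('b')(w) = Pow(Add(Add(Pow(w, 2), Mul(-1, w)), -75), Rational(1, 2)) = Pow(Add(-75, Pow(w, 2), Mul(-1, w)), Rational(1, 2)))
Mul(Add(48938, I), Add(Function('b')(199), Pow(Add(3, 60), 2))) = Mul(Add(48938, -100), Add(Pow(Add(-75, Pow(199, 2), Mul(-1, 199)), Rational(1, 2)), Pow(Add(3, 60), 2))) = Mul(48838, Add(Pow(Add(-75, 39601, -199), Rational(1, 2)), Pow(63, 2))) = Mul(48838, Add(Pow(39327, Rational(1, 2)), 3969)) = Mul(48838, Add(3969, Pow(39327, Rational(1, 2)))) = Add(193838022, Mul(48838, Pow(39327, Rational(1, 2))))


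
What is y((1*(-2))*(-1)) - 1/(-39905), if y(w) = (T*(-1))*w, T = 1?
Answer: -79809/39905 ≈ -2.0000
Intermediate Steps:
y(w) = -w (y(w) = (1*(-1))*w = -w)
y((1*(-2))*(-1)) - 1/(-39905) = -1*(-2)*(-1) - 1/(-39905) = -(-2)*(-1) - 1*(-1/39905) = -1*2 + 1/39905 = -2 + 1/39905 = -79809/39905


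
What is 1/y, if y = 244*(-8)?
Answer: -1/1952 ≈ -0.00051230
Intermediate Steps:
y = -1952
1/y = 1/(-1952) = -1/1952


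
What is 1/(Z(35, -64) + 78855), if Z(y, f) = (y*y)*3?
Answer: 1/82530 ≈ 1.2117e-5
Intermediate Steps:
Z(y, f) = 3*y**2 (Z(y, f) = y**2*3 = 3*y**2)
1/(Z(35, -64) + 78855) = 1/(3*35**2 + 78855) = 1/(3*1225 + 78855) = 1/(3675 + 78855) = 1/82530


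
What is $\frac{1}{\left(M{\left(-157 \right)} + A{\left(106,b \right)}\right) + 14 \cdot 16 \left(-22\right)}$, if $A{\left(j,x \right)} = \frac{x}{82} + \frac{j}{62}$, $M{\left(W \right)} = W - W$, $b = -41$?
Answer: $- \frac{62}{305461} \approx -0.00020297$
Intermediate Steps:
$M{\left(W \right)} = 0$
$A{\left(j,x \right)} = \frac{j}{62} + \frac{x}{82}$ ($A{\left(j,x \right)} = x \frac{1}{82} + j \frac{1}{62} = \frac{x}{82} + \frac{j}{62} = \frac{j}{62} + \frac{x}{82}$)
$\frac{1}{\left(M{\left(-157 \right)} + A{\left(106,b \right)}\right) + 14 \cdot 16 \left(-22\right)} = \frac{1}{\left(0 + \left(\frac{1}{62} \cdot 106 + \frac{1}{82} \left(-41\right)\right)\right) + 14 \cdot 16 \left(-22\right)} = \frac{1}{\left(0 + \left(\frac{53}{31} - \frac{1}{2}\right)\right) + 224 \left(-22\right)} = \frac{1}{\left(0 + \frac{75}{62}\right) - 4928} = \frac{1}{\frac{75}{62} - 4928} = \frac{1}{- \frac{305461}{62}} = - \frac{62}{305461}$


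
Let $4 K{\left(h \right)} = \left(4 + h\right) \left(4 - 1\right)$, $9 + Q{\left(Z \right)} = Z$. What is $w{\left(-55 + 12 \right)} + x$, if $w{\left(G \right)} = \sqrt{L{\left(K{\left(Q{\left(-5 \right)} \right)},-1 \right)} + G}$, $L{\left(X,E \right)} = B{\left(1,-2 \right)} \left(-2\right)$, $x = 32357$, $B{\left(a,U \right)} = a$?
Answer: $32357 + 3 i \sqrt{5} \approx 32357.0 + 6.7082 i$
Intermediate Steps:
$Q{\left(Z \right)} = -9 + Z$
$K{\left(h \right)} = 3 + \frac{3 h}{4}$ ($K{\left(h \right)} = \frac{\left(4 + h\right) \left(4 - 1\right)}{4} = \frac{\left(4 + h\right) 3}{4} = \frac{12 + 3 h}{4} = 3 + \frac{3 h}{4}$)
$L{\left(X,E \right)} = -2$ ($L{\left(X,E \right)} = 1 \left(-2\right) = -2$)
$w{\left(G \right)} = \sqrt{-2 + G}$
$w{\left(-55 + 12 \right)} + x = \sqrt{-2 + \left(-55 + 12\right)} + 32357 = \sqrt{-2 - 43} + 32357 = \sqrt{-45} + 32357 = 3 i \sqrt{5} + 32357 = 32357 + 3 i \sqrt{5}$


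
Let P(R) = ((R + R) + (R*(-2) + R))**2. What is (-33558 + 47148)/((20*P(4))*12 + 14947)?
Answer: 13590/18787 ≈ 0.72337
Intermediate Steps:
P(R) = R**2 (P(R) = (2*R + (-2*R + R))**2 = (2*R - R)**2 = R**2)
(-33558 + 47148)/((20*P(4))*12 + 14947) = (-33558 + 47148)/((20*4**2)*12 + 14947) = 13590/((20*16)*12 + 14947) = 13590/(320*12 + 14947) = 13590/(3840 + 14947) = 13590/18787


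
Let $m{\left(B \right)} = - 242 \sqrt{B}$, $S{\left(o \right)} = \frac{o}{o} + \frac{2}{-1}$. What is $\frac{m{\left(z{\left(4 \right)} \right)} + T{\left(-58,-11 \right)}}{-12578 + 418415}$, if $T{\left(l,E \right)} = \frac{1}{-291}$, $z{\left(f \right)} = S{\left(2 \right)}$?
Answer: $- \frac{1}{118098567} - \frac{242 i}{405837} \approx -8.4675 \cdot 10^{-9} - 0.0005963 i$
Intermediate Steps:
$S{\left(o \right)} = -1$ ($S{\left(o \right)} = 1 + 2 \left(-1\right) = 1 - 2 = -1$)
$z{\left(f \right)} = -1$
$T{\left(l,E \right)} = - \frac{1}{291}$
$\frac{m{\left(z{\left(4 \right)} \right)} + T{\left(-58,-11 \right)}}{-12578 + 418415} = \frac{- 242 \sqrt{-1} - \frac{1}{291}}{-12578 + 418415} = \frac{- 242 i - \frac{1}{291}}{405837} = \left(- \frac{1}{291} - 242 i\right) \frac{1}{405837} = - \frac{1}{118098567} - \frac{242 i}{405837}$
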